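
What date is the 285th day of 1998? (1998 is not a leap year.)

January has 31 days (285 − 31 = 254 remain).
February has 28 days (254 − 28 = 226 remain).
March has 31 days (226 − 31 = 195 remain).
April has 30 days (195 − 30 = 165 remain).
May has 31 days (165 − 31 = 134 remain).
June has 30 days (134 − 30 = 104 remain).
July has 31 days (104 − 31 = 73 remain).
August has 31 days (73 − 31 = 42 remain).
September has 30 days (42 − 30 = 12 remain).
12 into October → October 12.

1998-10-12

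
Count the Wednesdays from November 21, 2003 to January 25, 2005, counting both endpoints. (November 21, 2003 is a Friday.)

61

November 21, 2003 is a Friday; the first Wednesday on or after it is November 26, 2003 (5 days later).
From November 26, 2003 to January 25, 2005: 35 + 366 + 25 = 426 days (rest of 2003, 2004, to January 25, 2005 in 2005).
426 ÷ 7 = 60 full weeks with remainder 6, so 60 more Wednesdays after the first → 61.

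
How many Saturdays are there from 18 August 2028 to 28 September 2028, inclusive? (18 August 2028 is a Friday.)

6

18 August 2028 is a Friday; the first Saturday on or after it is 19 August 2028 (1 day later).
From 19 August 2028 to 28 September 2028: 12 + 28 = 40 days (rest of August, September).
40 ÷ 7 = 5 full weeks with remainder 5, so 5 more Saturdays after the first → 6.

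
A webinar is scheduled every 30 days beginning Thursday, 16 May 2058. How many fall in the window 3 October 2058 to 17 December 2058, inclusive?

Occurrences land 30·i days after 16 May 2058 for i = 0, 1, 2, …
3 October 2058 is 140 days after the start; 140 ÷ 30 = 4 remainder 20; since the remainder is 20, round up to i = 5. First occurrence in the window: #6 on 13 October 2058 (5×30 = 150 days in).
17 December 2058 is 215 days after the start; 215 ÷ 30 = 7 remainder 5. Last occurrence in the window: #8 on 12 December 2058.
Occurrences #6 through #8: 3 in total.

3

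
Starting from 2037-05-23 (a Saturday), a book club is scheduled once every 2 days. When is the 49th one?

The 49th occurrence is 48 intervals after the first: 48 × 2 = 96 days after 2037-05-23.
May has 31 days — 8 days to the end of May leaves 88.
June has 30 days (58 left).
July has 31 days (27 left).
27 days into August → 2037-08-27.

2037-08-27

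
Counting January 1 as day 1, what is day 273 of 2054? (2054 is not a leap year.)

January has 31 days (273 − 31 = 242 remain).
February has 28 days (242 − 28 = 214 remain).
March has 31 days (214 − 31 = 183 remain).
April has 30 days (183 − 30 = 153 remain).
May has 31 days (153 − 31 = 122 remain).
June has 30 days (122 − 30 = 92 remain).
July has 31 days (92 − 31 = 61 remain).
August has 31 days (61 − 31 = 30 remain).
30 into September → September 30.

September 30, 2054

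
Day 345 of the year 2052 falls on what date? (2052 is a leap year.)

January has 31 days (345 − 31 = 314 remain).
February has 29 days (314 − 29 = 285 remain).
March has 31 days (285 − 31 = 254 remain).
April has 30 days (254 − 30 = 224 remain).
May has 31 days (224 − 31 = 193 remain).
June has 30 days (193 − 30 = 163 remain).
July has 31 days (163 − 31 = 132 remain).
August has 31 days (132 − 31 = 101 remain).
September has 30 days (101 − 30 = 71 remain).
October has 31 days (71 − 31 = 40 remain).
November has 30 days (40 − 30 = 10 remain).
10 into December → December 10.

2052-12-10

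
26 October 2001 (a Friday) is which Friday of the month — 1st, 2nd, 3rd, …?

4th

Day 26 falls in week ⌈26/7⌉ of the month.
Days 1–7 hold the 1st Friday, 8–14 the 2nd, 15–21 the 3rd, 22–28 the 4th, 29–31 the 5th.
26 is in the range for the 4th.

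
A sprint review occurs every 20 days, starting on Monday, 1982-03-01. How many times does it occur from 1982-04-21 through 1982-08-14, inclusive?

Occurrences land 20·i days after 1982-03-01 for i = 0, 1, 2, …
1982-04-21 is 51 days after the start; 51 ÷ 20 = 2 remainder 11; since the remainder is 11, round up to i = 3. First occurrence in the window: #4 on 1982-04-30 (3×20 = 60 days in).
1982-08-14 is 166 days after the start; 166 ÷ 20 = 8 remainder 6. Last occurrence in the window: #9 on 1982-08-08.
Occurrences #4 through #9: 6 in total.

6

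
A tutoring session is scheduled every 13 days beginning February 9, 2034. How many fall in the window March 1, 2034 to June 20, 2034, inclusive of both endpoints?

Occurrences land 13·i days after February 9, 2034 for i = 0, 1, 2, …
March 1, 2034 is 20 days after the start; 20 ÷ 13 = 1 remainder 7; since the remainder is 7, round up to i = 2. First occurrence in the window: #3 on March 7, 2034 (2×13 = 26 days in).
June 20, 2034 is 131 days after the start; 131 ÷ 13 = 10 remainder 1. Last occurrence in the window: #11 on June 19, 2034.
Occurrences #3 through #11: 9 in total.

9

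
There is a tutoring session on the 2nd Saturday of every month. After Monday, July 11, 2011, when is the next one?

August 13, 2011

July 2011 starts on a Friday; its first Saturday is the 2nd, so the 2nd Saturday is the 9th — July 9, 2011.
That is not after July 11, 2011, so look at August 2011.
August 2011 starts on a Monday; its first Saturday is the 6th, so the 2nd Saturday is the 13th — August 13, 2011.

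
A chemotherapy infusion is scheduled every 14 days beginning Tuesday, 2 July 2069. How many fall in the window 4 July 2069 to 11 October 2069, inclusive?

7

Occurrences land 14·i days after 2 July 2069 for i = 0, 1, 2, …
4 July 2069 is 2 days after the start; 2 ÷ 14 = 0 remainder 2; since the remainder is 2, round up to i = 1. First occurrence in the window: #2 on 16 July 2069 (1×14 = 14 days in).
11 October 2069 is 101 days after the start; 101 ÷ 14 = 7 remainder 3. Last occurrence in the window: #8 on 8 October 2069.
Occurrences #2 through #8: 7 in total.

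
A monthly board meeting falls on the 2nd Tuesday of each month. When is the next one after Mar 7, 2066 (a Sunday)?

Mar 9, 2066

Mar 2066 starts on a Monday; its first Tuesday is the 2nd, so the 2nd Tuesday is the 9th — Mar 9, 2066.
Mar 9, 2066 is after Mar 7, 2066, so that is the next one.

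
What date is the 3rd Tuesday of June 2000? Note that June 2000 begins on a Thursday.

20 June 2000

June 2000 begins on a Thursday, so the first Tuesday is June 6 (5 days later).
The 3rd Tuesday is 2 weeks later: 6 + 14 = 20.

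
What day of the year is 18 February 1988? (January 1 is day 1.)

Days in months before February: 31 = 31.
Plus 18 days into February → day 49.

49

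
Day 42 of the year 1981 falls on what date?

February 11, 1981

January has 31 days (42 − 31 = 11 remain).
11 into February → February 11.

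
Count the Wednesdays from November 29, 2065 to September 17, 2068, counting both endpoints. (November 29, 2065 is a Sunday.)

November 29, 2065 is a Sunday; the first Wednesday on or after it is December 2, 2065 (3 days later).
From December 2, 2065 to September 17, 2068: 29 + 365 + 365 + 261 = 1020 days (rest of 2065, 2066, 2067, to September 17, 2068 in 2068).
1020 ÷ 7 = 145 full weeks with remainder 5, so 145 more Wednesdays after the first → 146.

146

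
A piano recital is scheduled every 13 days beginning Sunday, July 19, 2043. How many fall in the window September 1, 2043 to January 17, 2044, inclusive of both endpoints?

Occurrences land 13·i days after July 19, 2043 for i = 0, 1, 2, …
September 1, 2043 is 44 days after the start; 44 ÷ 13 = 3 remainder 5; since the remainder is 5, round up to i = 4. First occurrence in the window: #5 on September 9, 2043 (4×13 = 52 days in).
January 17, 2044 is 182 days after the start; 182 ÷ 13 = 14 remainder 0. Last occurrence in the window: #15 on January 17, 2044.
Occurrences #5 through #15: 11 in total.

11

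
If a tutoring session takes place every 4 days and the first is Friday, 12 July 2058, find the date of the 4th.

24 July 2058

The 4th occurrence is 3 intervals after the first: 3 × 4 = 12 days after 12 July 2058.
12 days later is 24 July 2058.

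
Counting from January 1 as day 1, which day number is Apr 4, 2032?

95

Days in months before Apr: 31 + 29 + 31 = 91.
Plus 4 days into Apr → day 95.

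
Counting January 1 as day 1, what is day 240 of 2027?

Jan has 31 days (240 − 31 = 209 remain).
Feb has 28 days (209 − 28 = 181 remain).
Mar has 31 days (181 − 31 = 150 remain).
Apr has 30 days (150 − 30 = 120 remain).
May has 31 days (120 − 31 = 89 remain).
Jun has 30 days (89 − 30 = 59 remain).
Jul has 31 days (59 − 31 = 28 remain).
28 into Aug → Aug 28.

Aug 28, 2027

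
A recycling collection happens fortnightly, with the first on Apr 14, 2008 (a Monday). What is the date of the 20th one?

Jan 5, 2009

The 20th occurrence is 19 intervals after the first: 19 × 14 = 266 days after Apr 14, 2008.
Apr has 30 days — 16 days to the end of Apr leaves 250.
May has 31 days (219 left).
Jun has 30 days (189 left).
Jul has 31 days (158 left).
Aug has 31 days (127 left).
Sep has 30 days (97 left).
Oct has 31 days (66 left).
Nov has 30 days (36 left).
Dec has 31 days (5 left).
5 days into Jan → Jan 5, 2009.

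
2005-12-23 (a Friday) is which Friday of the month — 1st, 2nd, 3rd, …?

Day 23 falls in week ⌈23/7⌉ of the month.
Days 1–7 hold the 1st Friday, 8–14 the 2nd, 15–21 the 3rd, 22–28 the 4th, 29–31 the 5th.
23 is in the range for the 4th.

4th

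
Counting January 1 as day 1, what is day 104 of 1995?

January has 31 days (104 − 31 = 73 remain).
February has 28 days (73 − 28 = 45 remain).
March has 31 days (45 − 31 = 14 remain).
14 into April → April 14.

April 14, 1995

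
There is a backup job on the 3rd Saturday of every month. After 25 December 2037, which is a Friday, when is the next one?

16 January 2038

December 2037 starts on a Tuesday; its first Saturday is the 5th, so the 3rd Saturday is the 19th — 19 December 2037.
That is not after 25 December 2037, so look at January 2038.
January 2038 starts on a Friday; its first Saturday is the 2nd, so the 3rd Saturday is the 16th — 16 January 2038.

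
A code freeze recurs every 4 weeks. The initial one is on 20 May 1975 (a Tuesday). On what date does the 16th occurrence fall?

The 16th occurrence is 15 intervals after the first: 15 × 28 = 420 days after 20 May 1975.
May has 31 days — 11 days to the end of May leaves 409.
From end of May to end of 1975 is 214 days (195 left).
January has 31 days (164 left).
February has 29 days (135 left).
March has 31 days (104 left).
April has 30 days (74 left).
May has 31 days (43 left).
June has 30 days (13 left).
13 days into July → 13 July 1976.

13 July 1976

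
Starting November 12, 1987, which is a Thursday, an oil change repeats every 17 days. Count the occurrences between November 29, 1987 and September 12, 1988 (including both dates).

Occurrences land 17·i days after November 12, 1987 for i = 0, 1, 2, …
November 29, 1987 is 17 days after the start; 17 ÷ 17 = 1 remainder 0. First occurrence in the window: #2 on November 29, 1987 (1×17 = 17 days in).
September 12, 1988 is 305 days after the start; 305 ÷ 17 = 17 remainder 16. Last occurrence in the window: #18 on August 27, 1988.
Occurrences #2 through #18: 17 in total.

17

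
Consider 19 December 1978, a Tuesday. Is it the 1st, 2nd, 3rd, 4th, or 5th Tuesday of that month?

Day 19 falls in week ⌈19/7⌉ of the month.
Days 1–7 hold the 1st Tuesday, 8–14 the 2nd, 15–21 the 3rd, 22–28 the 4th, 29–31 the 5th.
19 is in the range for the 3rd.

3rd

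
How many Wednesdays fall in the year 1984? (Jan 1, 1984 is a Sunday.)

Jan 1, 1984 is a Sunday; the first Wednesday on or after it is Jan 4, 1984 (3 days later).
From Jan 4, 1984 to Dec 31, 1984: 27 + 29 + 31 + 30 + 31 + 30 + 31 + 31 + 30 + 31 + 30 + 31 = 362 days (rest of Jan, Feb, Mar, Apr, May, Jun, Jul, Aug, Sep, Oct, Nov, Dec).
362 ÷ 7 = 51 full weeks with remainder 5, so 51 more Wednesdays after the first → 52.

52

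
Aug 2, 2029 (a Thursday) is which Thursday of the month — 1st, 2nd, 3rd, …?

1st

Day 2 falls in week ⌈2/7⌉ of the month.
Days 1–7 hold the 1st Thursday, 8–14 the 2nd, 15–21 the 3rd, 22–28 the 4th, 29–31 the 5th.
2 is in the range for the 1st.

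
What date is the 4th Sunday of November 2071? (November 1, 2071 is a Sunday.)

November 22, 2071

November 2071 begins on a Sunday, so the first Sunday is November 1.
The 4th Sunday is 3 weeks later: 1 + 21 = 22.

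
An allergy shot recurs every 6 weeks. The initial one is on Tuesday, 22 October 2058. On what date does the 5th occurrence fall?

8 April 2059

The 5th occurrence is 4 intervals after the first: 4 × 42 = 168 days after 22 October 2058.
October has 31 days — 9 days to the end of October leaves 159.
November has 30 days (129 left).
December has 31 days (98 left).
January has 31 days (67 left).
February has 28 days (39 left).
March has 31 days (8 left).
8 days into April → 8 April 2059.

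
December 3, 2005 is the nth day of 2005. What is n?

337

Days in months before December: 31 + 28 + 31 + 30 + 31 + 30 + 31 + 31 + 30 + 31 + 30 = 334.
Plus 3 days into December → day 337.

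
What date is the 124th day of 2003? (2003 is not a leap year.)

January has 31 days (124 − 31 = 93 remain).
February has 28 days (93 − 28 = 65 remain).
March has 31 days (65 − 31 = 34 remain).
April has 30 days (34 − 30 = 4 remain).
4 into May → May 4.

4 May 2003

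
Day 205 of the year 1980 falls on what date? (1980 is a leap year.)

23 July 1980

January has 31 days (205 − 31 = 174 remain).
February has 29 days (174 − 29 = 145 remain).
March has 31 days (145 − 31 = 114 remain).
April has 30 days (114 − 30 = 84 remain).
May has 31 days (84 − 31 = 53 remain).
June has 30 days (53 − 30 = 23 remain).
23 into July → July 23.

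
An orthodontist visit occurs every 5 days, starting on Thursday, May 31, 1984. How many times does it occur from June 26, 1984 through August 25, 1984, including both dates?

Occurrences land 5·i days after May 31, 1984 for i = 0, 1, 2, …
June 26, 1984 is 26 days after the start; 26 ÷ 5 = 5 remainder 1; since the remainder is 1, round up to i = 6. First occurrence in the window: #7 on June 30, 1984 (6×5 = 30 days in).
August 25, 1984 is 86 days after the start; 86 ÷ 5 = 17 remainder 1. Last occurrence in the window: #18 on August 24, 1984.
Occurrences #7 through #18: 12 in total.

12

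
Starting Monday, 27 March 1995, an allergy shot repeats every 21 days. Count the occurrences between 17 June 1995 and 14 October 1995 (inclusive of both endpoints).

Occurrences land 21·i days after 27 March 1995 for i = 0, 1, 2, …
17 June 1995 is 82 days after the start; 82 ÷ 21 = 3 remainder 19; since the remainder is 19, round up to i = 4. First occurrence in the window: #5 on 19 June 1995 (4×21 = 84 days in).
14 October 1995 is 201 days after the start; 201 ÷ 21 = 9 remainder 12. Last occurrence in the window: #10 on 2 October 1995.
Occurrences #5 through #10: 6 in total.

6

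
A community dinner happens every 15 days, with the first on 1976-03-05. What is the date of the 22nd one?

The 22nd occurrence is 21 intervals after the first: 21 × 15 = 315 days after 1976-03-05.
March has 31 days — 26 days to the end of March leaves 289.
April has 30 days (259 left).
May has 31 days (228 left).
June has 30 days (198 left).
July has 31 days (167 left).
August has 31 days (136 left).
September has 30 days (106 left).
October has 31 days (75 left).
November has 30 days (45 left).
December has 31 days (14 left).
14 days into January → 1977-01-14.

1977-01-14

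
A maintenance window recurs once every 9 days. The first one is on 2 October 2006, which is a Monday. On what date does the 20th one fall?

22 March 2007

The 20th occurrence is 19 intervals after the first: 19 × 9 = 171 days after 2 October 2006.
October has 31 days — 29 days to the end of October leaves 142.
November has 30 days (112 left).
December has 31 days (81 left).
January has 31 days (50 left).
February has 28 days (22 left).
22 days into March → 22 March 2007.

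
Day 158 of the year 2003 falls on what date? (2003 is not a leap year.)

January has 31 days (158 − 31 = 127 remain).
February has 28 days (127 − 28 = 99 remain).
March has 31 days (99 − 31 = 68 remain).
April has 30 days (68 − 30 = 38 remain).
May has 31 days (38 − 31 = 7 remain).
7 into June → June 7.

7 June 2003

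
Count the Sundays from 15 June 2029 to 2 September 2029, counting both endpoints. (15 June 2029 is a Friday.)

15 June 2029 is a Friday; the first Sunday on or after it is 17 June 2029 (2 days later).
From 17 June 2029 to 2 September 2029: 13 + 31 + 31 + 2 = 77 days (rest of June, July, August, September).
77 ÷ 7 = 11 full weeks with remainder 0, so 11 more Sundays after the first → 12.

12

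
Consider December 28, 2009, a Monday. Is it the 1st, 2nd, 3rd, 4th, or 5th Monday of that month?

Day 28 falls in week ⌈28/7⌉ of the month.
Days 1–7 hold the 1st Monday, 8–14 the 2nd, 15–21 the 3rd, 22–28 the 4th, 29–31 the 5th.
28 is in the range for the 4th.

4th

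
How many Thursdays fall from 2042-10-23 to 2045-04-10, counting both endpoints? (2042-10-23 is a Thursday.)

129

2042-10-23 is a Thursday; the first Thursday on or after it is 2042-10-23.
From 2042-10-23 to 2045-04-10: 69 + 365 + 366 + 100 = 900 days (rest of 2042, 2043, 2044, to 2045-04-10 in 2045).
900 ÷ 7 = 128 full weeks with remainder 4, so 128 more Thursdays after the first → 129.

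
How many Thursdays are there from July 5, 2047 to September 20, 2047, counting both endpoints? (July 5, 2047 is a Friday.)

11

July 5, 2047 is a Friday; the first Thursday on or after it is July 11, 2047 (6 days later).
From July 11, 2047 to September 20, 2047: 20 + 31 + 20 = 71 days (rest of July, August, September).
71 ÷ 7 = 10 full weeks with remainder 1, so 10 more Thursdays after the first → 11.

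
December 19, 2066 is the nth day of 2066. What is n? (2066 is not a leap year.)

353

Days in months before December: 31 + 28 + 31 + 30 + 31 + 30 + 31 + 31 + 30 + 31 + 30 = 334.
Plus 19 days into December → day 353.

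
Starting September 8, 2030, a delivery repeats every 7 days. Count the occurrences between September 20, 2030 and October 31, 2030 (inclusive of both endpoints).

6

Occurrences land 7·i days after September 8, 2030 for i = 0, 1, 2, …
September 20, 2030 is 12 days after the start; 12 ÷ 7 = 1 remainder 5; since the remainder is 5, round up to i = 2. First occurrence in the window: #3 on September 22, 2030 (2×7 = 14 days in).
October 31, 2030 is 53 days after the start; 53 ÷ 7 = 7 remainder 4. Last occurrence in the window: #8 on October 27, 2030.
Occurrences #3 through #8: 6 in total.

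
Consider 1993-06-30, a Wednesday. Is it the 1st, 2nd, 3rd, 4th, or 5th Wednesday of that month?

Day 30 falls in week ⌈30/7⌉ of the month.
Days 1–7 hold the 1st Wednesday, 8–14 the 2nd, 15–21 the 3rd, 22–28 the 4th, 29–31 the 5th.
30 is in the range for the 5th.

5th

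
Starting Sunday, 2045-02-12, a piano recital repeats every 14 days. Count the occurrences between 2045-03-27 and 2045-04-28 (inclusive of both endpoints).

Occurrences land 14·i days after 2045-02-12 for i = 0, 1, 2, …
2045-03-27 is 43 days after the start; 43 ÷ 14 = 3 remainder 1; since the remainder is 1, round up to i = 4. First occurrence in the window: #5 on 2045-04-09 (4×14 = 56 days in).
2045-04-28 is 75 days after the start; 75 ÷ 14 = 5 remainder 5. Last occurrence in the window: #6 on 2045-04-23.
Occurrences #5 through #6: 2 in total.

2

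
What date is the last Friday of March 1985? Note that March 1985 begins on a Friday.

March 1985 begins on a Friday, so the first Friday is March 1.
March 1985 has 31 days. Adding weeks: 1, 8, 15, 22, 29 — the last one ≤ 31 is the 29th.

1985-03-29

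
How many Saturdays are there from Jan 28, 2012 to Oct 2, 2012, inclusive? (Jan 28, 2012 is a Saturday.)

36

Jan 28, 2012 is a Saturday; the first Saturday on or after it is Jan 28, 2012.
From Jan 28, 2012 to Oct 2, 2012: 3 + 29 + 31 + 30 + 31 + 30 + 31 + 31 + 30 + 2 = 248 days (rest of Jan, Feb, Mar, Apr, May, Jun, Jul, Aug, Sep, Oct).
248 ÷ 7 = 35 full weeks with remainder 3, so 35 more Saturdays after the first → 36.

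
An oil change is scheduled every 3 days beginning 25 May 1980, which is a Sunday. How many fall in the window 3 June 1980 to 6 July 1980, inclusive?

Occurrences land 3·i days after 25 May 1980 for i = 0, 1, 2, …
3 June 1980 is 9 days after the start; 9 ÷ 3 = 3 remainder 0. First occurrence in the window: #4 on 3 June 1980 (3×3 = 9 days in).
6 July 1980 is 42 days after the start; 42 ÷ 3 = 14 remainder 0. Last occurrence in the window: #15 on 6 July 1980.
Occurrences #4 through #15: 12 in total.

12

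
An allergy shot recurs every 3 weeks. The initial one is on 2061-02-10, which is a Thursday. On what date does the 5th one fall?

The 5th occurrence is 4 intervals after the first: 4 × 21 = 84 days after 2061-02-10.
February has 28 days — 18 days to the end of February leaves 66.
March has 31 days (35 left).
April has 30 days (5 left).
5 days into May → 2061-05-05.

2061-05-05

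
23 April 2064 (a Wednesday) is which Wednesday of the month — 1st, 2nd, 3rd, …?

Day 23 falls in week ⌈23/7⌉ of the month.
Days 1–7 hold the 1st Wednesday, 8–14 the 2nd, 15–21 the 3rd, 22–28 the 4th, 29–31 the 5th.
23 is in the range for the 4th.

4th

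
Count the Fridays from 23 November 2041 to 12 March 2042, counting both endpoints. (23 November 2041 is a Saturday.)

15

23 November 2041 is a Saturday; the first Friday on or after it is 29 November 2041 (6 days later).
From 29 November 2041 to 12 March 2042: 1 + 31 + 31 + 28 + 12 = 103 days (rest of November, December, January, February, March).
103 ÷ 7 = 14 full weeks with remainder 5, so 14 more Fridays after the first → 15.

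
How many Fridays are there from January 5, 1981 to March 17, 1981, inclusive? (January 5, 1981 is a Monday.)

10

January 5, 1981 is a Monday; the first Friday on or after it is January 9, 1981 (4 days later).
From January 9, 1981 to March 17, 1981: 22 + 28 + 17 = 67 days (rest of January, February, March).
67 ÷ 7 = 9 full weeks with remainder 4, so 9 more Fridays after the first → 10.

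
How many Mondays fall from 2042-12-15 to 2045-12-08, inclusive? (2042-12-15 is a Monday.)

156

2042-12-15 is a Monday; the first Monday on or after it is 2042-12-15.
From 2042-12-15 to 2045-12-08: 16 + 365 + 366 + 342 = 1089 days (rest of 2042, 2043, 2044, to 2045-12-08 in 2045).
1089 ÷ 7 = 155 full weeks with remainder 4, so 155 more Mondays after the first → 156.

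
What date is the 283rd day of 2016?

2016-10-09

January has 31 days (283 − 31 = 252 remain).
February has 29 days (252 − 29 = 223 remain).
March has 31 days (223 − 31 = 192 remain).
April has 30 days (192 − 30 = 162 remain).
May has 31 days (162 − 31 = 131 remain).
June has 30 days (131 − 30 = 101 remain).
July has 31 days (101 − 31 = 70 remain).
August has 31 days (70 − 31 = 39 remain).
September has 30 days (39 − 30 = 9 remain).
9 into October → October 9.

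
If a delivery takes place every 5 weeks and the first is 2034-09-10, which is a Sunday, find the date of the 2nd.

The 2nd occurrence is 1 interval after the first: 1 × 35 = 35 days after 2034-09-10.
September has 30 days — 20 days to the end of September leaves 15.
15 days into October → 2034-10-15.

2034-10-15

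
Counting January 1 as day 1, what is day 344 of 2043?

Dec 10, 2043

Jan has 31 days (344 − 31 = 313 remain).
Feb has 28 days (313 − 28 = 285 remain).
Mar has 31 days (285 − 31 = 254 remain).
Apr has 30 days (254 − 30 = 224 remain).
May has 31 days (224 − 31 = 193 remain).
Jun has 30 days (193 − 30 = 163 remain).
Jul has 31 days (163 − 31 = 132 remain).
Aug has 31 days (132 − 31 = 101 remain).
Sep has 30 days (101 − 30 = 71 remain).
Oct has 31 days (71 − 31 = 40 remain).
Nov has 30 days (40 − 30 = 10 remain).
10 into Dec → Dec 10.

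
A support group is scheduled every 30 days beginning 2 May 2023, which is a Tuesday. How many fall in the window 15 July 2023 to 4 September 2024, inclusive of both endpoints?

Occurrences land 30·i days after 2 May 2023 for i = 0, 1, 2, …
15 July 2023 is 74 days after the start; 74 ÷ 30 = 2 remainder 14; since the remainder is 14, round up to i = 3. First occurrence in the window: #4 on 31 July 2023 (3×30 = 90 days in).
4 September 2024 is 491 days after the start; 491 ÷ 30 = 16 remainder 11. Last occurrence in the window: #17 on 24 August 2024.
Occurrences #4 through #17: 14 in total.

14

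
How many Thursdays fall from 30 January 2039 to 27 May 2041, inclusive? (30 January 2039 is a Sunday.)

121

30 January 2039 is a Sunday; the first Thursday on or after it is 3 February 2039 (4 days later).
From 3 February 2039 to 27 May 2041: 331 + 366 + 147 = 844 days (rest of 2039, 2040, to 27 May 2041 in 2041).
844 ÷ 7 = 120 full weeks with remainder 4, so 120 more Thursdays after the first → 121.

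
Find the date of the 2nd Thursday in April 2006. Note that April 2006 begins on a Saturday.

April 2006 begins on a Saturday, so the first Thursday is April 6 (5 days later).
The 2nd Thursday is 1 weeks later: 6 + 7 = 13.

13 April 2006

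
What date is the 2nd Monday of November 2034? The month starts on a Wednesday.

2034-11-13

November 2034 begins on a Wednesday, so the first Monday is November 6 (5 days later).
The 2nd Monday is 1 weeks later: 6 + 7 = 13.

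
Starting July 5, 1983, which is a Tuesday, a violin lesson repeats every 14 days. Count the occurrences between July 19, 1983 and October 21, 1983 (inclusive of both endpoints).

7

Occurrences land 14·i days after July 5, 1983 for i = 0, 1, 2, …
July 19, 1983 is 14 days after the start; 14 ÷ 14 = 1 remainder 0. First occurrence in the window: #2 on July 19, 1983 (1×14 = 14 days in).
October 21, 1983 is 108 days after the start; 108 ÷ 14 = 7 remainder 10. Last occurrence in the window: #8 on October 11, 1983.
Occurrences #2 through #8: 7 in total.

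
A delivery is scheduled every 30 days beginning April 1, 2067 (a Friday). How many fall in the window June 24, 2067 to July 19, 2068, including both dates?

Occurrences land 30·i days after April 1, 2067 for i = 0, 1, 2, …
June 24, 2067 is 84 days after the start; 84 ÷ 30 = 2 remainder 24; since the remainder is 24, round up to i = 3. First occurrence in the window: #4 on June 30, 2067 (3×30 = 90 days in).
July 19, 2068 is 475 days after the start; 475 ÷ 30 = 15 remainder 25. Last occurrence in the window: #16 on June 24, 2068.
Occurrences #4 through #16: 13 in total.

13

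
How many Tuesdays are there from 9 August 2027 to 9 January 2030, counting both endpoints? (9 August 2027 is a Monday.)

9 August 2027 is a Monday; the first Tuesday on or after it is 10 August 2027 (1 day later).
From 10 August 2027 to 9 January 2030: 143 + 366 + 365 + 9 = 883 days (rest of 2027, 2028, 2029, to 9 January 2030 in 2030).
883 ÷ 7 = 126 full weeks with remainder 1, so 126 more Tuesdays after the first → 127.

127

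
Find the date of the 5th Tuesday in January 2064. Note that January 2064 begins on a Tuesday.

January 2064 begins on a Tuesday, so the first Tuesday is January 1.
The 5th Tuesday is 4 weeks later: 1 + 28 = 29.

29 January 2064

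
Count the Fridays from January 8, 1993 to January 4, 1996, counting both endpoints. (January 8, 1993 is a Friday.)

January 8, 1993 is a Friday; the first Friday on or after it is January 8, 1993.
From January 8, 1993 to January 4, 1996: 357 + 365 + 365 + 4 = 1091 days (rest of 1993, 1994, 1995, to January 4, 1996 in 1996).
1091 ÷ 7 = 155 full weeks with remainder 6, so 155 more Fridays after the first → 156.

156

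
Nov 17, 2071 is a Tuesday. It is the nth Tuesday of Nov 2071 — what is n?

Day 17 falls in week ⌈17/7⌉ of the month.
Days 1–7 hold the 1st Tuesday, 8–14 the 2nd, 15–21 the 3rd, 22–28 the 4th, 29–31 the 5th.
17 is in the range for the 3rd.

3rd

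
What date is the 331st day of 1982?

January has 31 days (331 − 31 = 300 remain).
February has 28 days (300 − 28 = 272 remain).
March has 31 days (272 − 31 = 241 remain).
April has 30 days (241 − 30 = 211 remain).
May has 31 days (211 − 31 = 180 remain).
June has 30 days (180 − 30 = 150 remain).
July has 31 days (150 − 31 = 119 remain).
August has 31 days (119 − 31 = 88 remain).
September has 30 days (88 − 30 = 58 remain).
October has 31 days (58 − 31 = 27 remain).
27 into November → November 27.

1982-11-27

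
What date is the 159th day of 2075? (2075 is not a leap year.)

Jan has 31 days (159 − 31 = 128 remain).
Feb has 28 days (128 − 28 = 100 remain).
Mar has 31 days (100 − 31 = 69 remain).
Apr has 30 days (69 − 30 = 39 remain).
May has 31 days (39 − 31 = 8 remain).
8 into Jun → Jun 8.

Jun 8, 2075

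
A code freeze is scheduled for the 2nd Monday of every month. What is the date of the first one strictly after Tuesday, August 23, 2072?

August 2072 starts on a Monday; its first Monday is the 1st, so the 2nd Monday is the 8th — August 8, 2072.
That is not after August 23, 2072, so look at September 2072.
September 2072 starts on a Thursday; its first Monday is the 5th, so the 2nd Monday is the 12th — September 12, 2072.

September 12, 2072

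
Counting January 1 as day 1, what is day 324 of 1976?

November 19, 1976

January has 31 days (324 − 31 = 293 remain).
February has 29 days (293 − 29 = 264 remain).
March has 31 days (264 − 31 = 233 remain).
April has 30 days (233 − 30 = 203 remain).
May has 31 days (203 − 31 = 172 remain).
June has 30 days (172 − 30 = 142 remain).
July has 31 days (142 − 31 = 111 remain).
August has 31 days (111 − 31 = 80 remain).
September has 30 days (80 − 30 = 50 remain).
October has 31 days (50 − 31 = 19 remain).
19 into November → November 19.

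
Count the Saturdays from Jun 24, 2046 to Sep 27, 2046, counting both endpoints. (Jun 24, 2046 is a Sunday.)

Jun 24, 2046 is a Sunday; the first Saturday on or after it is Jun 30, 2046 (6 days later).
From Jun 30, 2046 to Sep 27, 2046: 0 + 31 + 31 + 27 = 89 days (rest of Jun, Jul, Aug, Sep).
89 ÷ 7 = 12 full weeks with remainder 5, so 12 more Saturdays after the first → 13.

13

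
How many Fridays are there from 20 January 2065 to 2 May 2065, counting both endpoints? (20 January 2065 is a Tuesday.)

15

20 January 2065 is a Tuesday; the first Friday on or after it is 23 January 2065 (3 days later).
From 23 January 2065 to 2 May 2065: 8 + 28 + 31 + 30 + 2 = 99 days (rest of January, February, March, April, May).
99 ÷ 7 = 14 full weeks with remainder 1, so 14 more Fridays after the first → 15.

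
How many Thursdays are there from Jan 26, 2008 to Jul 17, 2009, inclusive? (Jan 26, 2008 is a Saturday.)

77

Jan 26, 2008 is a Saturday; the first Thursday on or after it is Jan 31, 2008 (5 days later).
From Jan 31, 2008 to Jul 17, 2009: 335 + 198 = 533 days (rest of 2008, to Jul 17, 2009 in 2009).
533 ÷ 7 = 76 full weeks with remainder 1, so 76 more Thursdays after the first → 77.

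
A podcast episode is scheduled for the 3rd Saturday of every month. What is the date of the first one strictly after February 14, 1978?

February 1978 starts on a Wednesday; its first Saturday is the 4th, so the 3rd Saturday is the 18th — February 18, 1978.
February 18, 1978 is after February 14, 1978, so that is the next one.

February 18, 1978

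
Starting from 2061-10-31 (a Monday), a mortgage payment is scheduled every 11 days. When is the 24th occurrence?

The 24th occurrence is 23 intervals after the first: 23 × 11 = 253 days after 2061-10-31.
October has 31 days — 0 days to the end of October leaves 253.
November has 30 days (223 left).
December has 31 days (192 left).
January has 31 days (161 left).
February has 28 days (133 left).
March has 31 days (102 left).
April has 30 days (72 left).
May has 31 days (41 left).
June has 30 days (11 left).
11 days into July → 2062-07-11.

2062-07-11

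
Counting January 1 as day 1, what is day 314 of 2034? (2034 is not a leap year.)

10 November 2034

January has 31 days (314 − 31 = 283 remain).
February has 28 days (283 − 28 = 255 remain).
March has 31 days (255 − 31 = 224 remain).
April has 30 days (224 − 30 = 194 remain).
May has 31 days (194 − 31 = 163 remain).
June has 30 days (163 − 30 = 133 remain).
July has 31 days (133 − 31 = 102 remain).
August has 31 days (102 − 31 = 71 remain).
September has 30 days (71 − 30 = 41 remain).
October has 31 days (41 − 31 = 10 remain).
10 into November → November 10.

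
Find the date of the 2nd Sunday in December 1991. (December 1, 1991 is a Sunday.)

December 8, 1991

December 1991 begins on a Sunday, so the first Sunday is December 1.
The 2nd Sunday is 1 weeks later: 1 + 7 = 8.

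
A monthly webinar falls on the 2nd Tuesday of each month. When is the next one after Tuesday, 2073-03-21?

March 2073 starts on a Wednesday; its first Tuesday is the 7th, so the 2nd Tuesday is the 14th — 2073-03-14.
That is not after 2073-03-21, so look at April 2073.
April 2073 starts on a Saturday; its first Tuesday is the 4th, so the 2nd Tuesday is the 11th — 2073-04-11.

2073-04-11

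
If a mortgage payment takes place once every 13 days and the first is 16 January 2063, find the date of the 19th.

7 September 2063

The 19th occurrence is 18 intervals after the first: 18 × 13 = 234 days after 16 January 2063.
January has 31 days — 15 days to the end of January leaves 219.
February has 28 days (191 left).
March has 31 days (160 left).
April has 30 days (130 left).
May has 31 days (99 left).
June has 30 days (69 left).
July has 31 days (38 left).
August has 31 days (7 left).
7 days into September → 7 September 2063.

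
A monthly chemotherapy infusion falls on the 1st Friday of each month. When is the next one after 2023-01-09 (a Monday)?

2023-02-03

January 2023 starts on a Sunday, so its 1st Friday is 2023-01-06 (5 days in).
That is not after 2023-01-09, so look at February 2023.
February 2023 starts on a Wednesday, so its 1st Friday is 2023-02-03 (2 days in).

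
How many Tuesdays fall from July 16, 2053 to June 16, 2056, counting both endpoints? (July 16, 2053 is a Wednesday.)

July 16, 2053 is a Wednesday; the first Tuesday on or after it is July 22, 2053 (6 days later).
From July 22, 2053 to June 16, 2056: 162 + 365 + 365 + 168 = 1060 days (rest of 2053, 2054, 2055, to June 16, 2056 in 2056).
1060 ÷ 7 = 151 full weeks with remainder 3, so 151 more Tuesdays after the first → 152.

152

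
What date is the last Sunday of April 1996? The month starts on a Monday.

April 1996 begins on a Monday, so the first Sunday is April 7 (6 days later).
April 1996 has 30 days. Adding weeks: 7, 14, 21, 28 — the last one ≤ 30 is the 28th.

28 April 1996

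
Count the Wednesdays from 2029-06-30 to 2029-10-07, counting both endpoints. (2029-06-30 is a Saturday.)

2029-06-30 is a Saturday; the first Wednesday on or after it is 2029-07-04 (4 days later).
From 2029-07-04 to 2029-10-07: 27 + 31 + 30 + 7 = 95 days (rest of July, August, September, October).
95 ÷ 7 = 13 full weeks with remainder 4, so 13 more Wednesdays after the first → 14.

14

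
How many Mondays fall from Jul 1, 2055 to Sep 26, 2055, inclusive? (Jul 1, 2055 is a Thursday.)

12

Jul 1, 2055 is a Thursday; the first Monday on or after it is Jul 5, 2055 (4 days later).
From Jul 5, 2055 to Sep 26, 2055: 26 + 31 + 26 = 83 days (rest of Jul, Aug, Sep).
83 ÷ 7 = 11 full weeks with remainder 6, so 11 more Mondays after the first → 12.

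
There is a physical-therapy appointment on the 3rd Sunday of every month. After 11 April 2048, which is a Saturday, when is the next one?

19 April 2048

April 2048 starts on a Wednesday; its first Sunday is the 5th, so the 3rd Sunday is the 19th — 19 April 2048.
19 April 2048 is after 11 April 2048, so that is the next one.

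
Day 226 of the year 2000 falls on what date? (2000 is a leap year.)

13 August 2000

January has 31 days (226 − 31 = 195 remain).
February has 29 days (195 − 29 = 166 remain).
March has 31 days (166 − 31 = 135 remain).
April has 30 days (135 − 30 = 105 remain).
May has 31 days (105 − 31 = 74 remain).
June has 30 days (74 − 30 = 44 remain).
July has 31 days (44 − 31 = 13 remain).
13 into August → August 13.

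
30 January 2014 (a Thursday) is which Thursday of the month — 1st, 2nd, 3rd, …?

Day 30 falls in week ⌈30/7⌉ of the month.
Days 1–7 hold the 1st Thursday, 8–14 the 2nd, 15–21 the 3rd, 22–28 the 4th, 29–31 the 5th.
30 is in the range for the 5th.

5th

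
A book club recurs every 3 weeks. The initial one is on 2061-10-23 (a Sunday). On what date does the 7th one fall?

The 7th occurrence is 6 intervals after the first: 6 × 21 = 126 days after 2061-10-23.
October has 31 days — 8 days to the end of October leaves 118.
November has 30 days (88 left).
December has 31 days (57 left).
January has 31 days (26 left).
26 days into February → 2062-02-26.

2062-02-26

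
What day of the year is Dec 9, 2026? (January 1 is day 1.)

Days in months before Dec: 31 + 28 + 31 + 30 + 31 + 30 + 31 + 31 + 30 + 31 + 30 = 334.
Plus 9 days into Dec → day 343.

343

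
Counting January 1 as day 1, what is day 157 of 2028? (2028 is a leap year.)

January has 31 days (157 − 31 = 126 remain).
February has 29 days (126 − 29 = 97 remain).
March has 31 days (97 − 31 = 66 remain).
April has 30 days (66 − 30 = 36 remain).
May has 31 days (36 − 31 = 5 remain).
5 into June → June 5.

5 June 2028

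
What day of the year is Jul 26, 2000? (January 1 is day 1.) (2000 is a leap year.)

Days in months before Jul: 31 + 29 + 31 + 30 + 31 + 30 = 182.
Plus 26 days into Jul → day 208.

208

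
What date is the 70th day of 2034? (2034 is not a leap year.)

2034-03-11

January has 31 days (70 − 31 = 39 remain).
February has 28 days (39 − 28 = 11 remain).
11 into March → March 11.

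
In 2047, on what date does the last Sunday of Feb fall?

Feb 24, 2047

Feb 2047 begins on a Friday, so the first Sunday is Feb 3 (2 days later).
Feb 2047 has 28 days. Adding weeks: 3, 10, 17, 24 — the last one ≤ 28 is the 24th.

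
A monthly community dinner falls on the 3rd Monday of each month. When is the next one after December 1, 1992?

December 21, 1992

December 1992 starts on a Tuesday; its first Monday is the 7th, so the 3rd Monday is the 21st — December 21, 1992.
December 21, 1992 is after December 1, 1992, so that is the next one.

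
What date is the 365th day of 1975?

January has 31 days (365 − 31 = 334 remain).
February has 28 days (334 − 28 = 306 remain).
March has 31 days (306 − 31 = 275 remain).
April has 30 days (275 − 30 = 245 remain).
May has 31 days (245 − 31 = 214 remain).
June has 30 days (214 − 30 = 184 remain).
July has 31 days (184 − 31 = 153 remain).
August has 31 days (153 − 31 = 122 remain).
September has 30 days (122 − 30 = 92 remain).
October has 31 days (92 − 31 = 61 remain).
November has 30 days (61 − 30 = 31 remain).
31 into December → December 31.

31 December 1975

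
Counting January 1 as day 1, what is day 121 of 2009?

2009-05-01

January has 31 days (121 − 31 = 90 remain).
February has 28 days (90 − 28 = 62 remain).
March has 31 days (62 − 31 = 31 remain).
April has 30 days (31 − 30 = 1 remain).
1 into May → May 1.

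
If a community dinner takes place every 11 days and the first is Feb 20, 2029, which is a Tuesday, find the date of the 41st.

The 41st occurrence is 40 intervals after the first: 40 × 11 = 440 days after Feb 20, 2029.
Feb has 28 days — 8 days to the end of Feb leaves 432.
From end of Feb to end of 2029 is 306 days (126 left).
Jan has 31 days (95 left).
Feb has 28 days (67 left).
Mar has 31 days (36 left).
Apr has 30 days (6 left).
6 days into May → May 6, 2030.

May 6, 2030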